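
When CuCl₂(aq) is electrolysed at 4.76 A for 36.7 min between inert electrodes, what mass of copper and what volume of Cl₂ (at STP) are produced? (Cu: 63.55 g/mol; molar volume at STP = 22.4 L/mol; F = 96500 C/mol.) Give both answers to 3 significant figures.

Q = 4.76 × 2202 = 10480 C; n(e⁻) = 10480 / 96500 = 0.1086 mol
Cathode: Cu²⁺ + 2e⁻ → Cu → n(Cu) = 0.1086/2 = 0.05430 mol → 3.45 g
Anode: 2Cl⁻ → Cl₂ + 2e⁻ → n(Cl₂) = 0.1086/2 = 0.05430 mol → 1.22 L

3.45 g Cu; 1.22 L Cl₂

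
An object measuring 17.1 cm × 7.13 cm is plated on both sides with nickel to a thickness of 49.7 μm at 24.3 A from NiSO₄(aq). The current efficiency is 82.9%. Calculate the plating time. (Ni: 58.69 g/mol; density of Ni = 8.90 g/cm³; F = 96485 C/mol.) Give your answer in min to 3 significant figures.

29.3 min

Plated area = 2 × 17.1 × 7.13 = 243.8 cm²
Volume = 243.8 × 49.7×10⁻⁴ cm = 1.212 cm³
m(Ni) = 1.212 × 8.90 = 10.79 g
n(Ni) = 10.79 / 58.69 = 0.1838 mol; n(e⁻) = 2 × 0.1838 = 0.3676 mol
Q = 0.3676 × 96485 / 0.829 = 42780 C
t = 42780 / 24.3 = 1760 s = 29.3 min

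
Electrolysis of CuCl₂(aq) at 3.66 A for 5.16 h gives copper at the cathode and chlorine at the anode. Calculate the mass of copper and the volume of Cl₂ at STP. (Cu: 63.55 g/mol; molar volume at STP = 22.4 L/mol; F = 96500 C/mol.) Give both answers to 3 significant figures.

22.4 g Cu; 7.89 L Cl₂

Q = 3.66 × 18576 = 67990 C; n(e⁻) = 67990 / 96500 = 0.7046 mol
Cathode: Cu²⁺ + 2e⁻ → Cu → n(Cu) = 0.7046/2 = 0.3523 mol → 22.4 g
Anode: 2Cl⁻ → Cl₂ + 2e⁻ → n(Cl₂) = 0.7046/2 = 0.3523 mol → 7.89 L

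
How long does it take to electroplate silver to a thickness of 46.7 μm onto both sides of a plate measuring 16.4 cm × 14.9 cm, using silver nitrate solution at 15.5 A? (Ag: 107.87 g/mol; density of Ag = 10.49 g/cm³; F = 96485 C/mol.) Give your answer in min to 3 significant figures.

23.0 min

Plated area = 2 × 16.4 × 14.9 = 488.7 cm²
Volume = 488.7 × 46.7×10⁻⁴ cm = 2.282 cm³
m(Ag) = 2.282 × 10.49 = 23.94 g
n(Ag) = 23.94 / 107.87 = 0.2219 mol; n(e⁻) = 0.2219 mol
Q = 0.2219 × 96485 = 21410 C
t = 21410 / 15.5 = 1381 s = 23.0 min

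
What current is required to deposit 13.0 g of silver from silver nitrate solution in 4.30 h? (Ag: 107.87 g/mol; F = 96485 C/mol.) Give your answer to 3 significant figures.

n(Ag) = 13.0 / 107.87 = 0.1205 mol
Ag⁺ + e⁻ → Ag, so n(e⁻) = 0.1205 mol
Q = 0.1205 × 96485 = 11630 C
I = Q / t = 11630 / 15480 s = 0.751 A

0.751 A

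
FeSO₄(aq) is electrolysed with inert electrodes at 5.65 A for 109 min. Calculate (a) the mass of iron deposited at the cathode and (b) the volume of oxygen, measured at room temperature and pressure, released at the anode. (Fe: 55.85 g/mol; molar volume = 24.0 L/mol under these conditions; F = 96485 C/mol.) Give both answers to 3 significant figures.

10.7 g Fe; 2.30 L O₂

Q = 5.65 × 6540 = 36950 C; n(e⁻) = 36950 / 96485 = 0.3830 mol
Cathode: Fe²⁺ + 2e⁻ → Fe → n(Fe) = 0.3830/2 = 0.1915 mol → 10.7 g
Anode: 2H₂O → O₂ + 4H⁺ + 4e⁻ → n(O₂) = 0.3830/4 = 0.09575 mol → 2.30 L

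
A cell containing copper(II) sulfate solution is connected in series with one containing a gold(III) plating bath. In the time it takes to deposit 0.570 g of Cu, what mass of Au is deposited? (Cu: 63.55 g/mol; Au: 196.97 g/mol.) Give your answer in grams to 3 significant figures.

1.18 g

n(Cu) = 0.570 / 63.55 = 0.008969 mol
Cu²⁺ + 2e⁻ → Cu, so n(e⁻) = 2 × 0.008969 = 0.01794 mol
The cells are in series, so the same charge (and hence the same n(e⁻) = 0.01794 mol) passes through both.
Au³⁺ + 3e⁻ → Au, so n(Au) = 0.01794 / 3 = 0.005980 mol
m(Au) = 0.005980 × 196.97 = 1.18 g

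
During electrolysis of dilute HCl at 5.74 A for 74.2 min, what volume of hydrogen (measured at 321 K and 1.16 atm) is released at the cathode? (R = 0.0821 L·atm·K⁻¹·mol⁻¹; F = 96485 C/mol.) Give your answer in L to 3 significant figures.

Charge passed = 5.74 × 4452 = 25550 C
n(e⁻) = Q/F = 25550/96485 = 0.2648 mol
2H⁺ + 2e⁻ → H₂, so n(H₂) = 0.2648 / 2 = 0.1324 mol
V = nRT/P = 0.1324 × 0.0821 × 321 / 1.16 = 3.008 L

3.01 L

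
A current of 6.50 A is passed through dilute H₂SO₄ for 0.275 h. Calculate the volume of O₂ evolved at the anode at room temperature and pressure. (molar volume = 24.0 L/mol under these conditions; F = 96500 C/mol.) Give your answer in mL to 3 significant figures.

400 mL

Q = It = 6.50 × 990 = 6435 C
n(e⁻) = 6435 / 96500 = 0.06668 mol
2H₂O → O₂ + 4H⁺ + 4e⁻, so n(O₂) = 0.06668 / 4 = 0.01667 mol
V = 0.01667 × 24.0 = 0.4001 L
= 400 mL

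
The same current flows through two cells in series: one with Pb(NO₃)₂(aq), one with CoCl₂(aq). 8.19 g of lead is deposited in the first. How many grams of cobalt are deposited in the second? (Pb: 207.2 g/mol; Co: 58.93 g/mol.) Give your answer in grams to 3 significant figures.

2.33 g

n(Pb) = 8.19 / 207.2 = 0.03953 mol
Pb²⁺ + 2e⁻ → Pb, so n(e⁻) = 2 × 0.03953 = 0.07906 mol
Same current for the same time ⇒ same n(e⁻) = 0.07906 mol in both cells.
Co²⁺ + 2e⁻ → Co, so n(Co) = 0.07906 / 2 = 0.03953 mol
m(Co) = 0.03953 × 58.93 = 2.33 g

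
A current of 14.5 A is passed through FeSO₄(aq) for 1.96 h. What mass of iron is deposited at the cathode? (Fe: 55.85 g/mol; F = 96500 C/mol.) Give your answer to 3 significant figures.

Q = It = 14.5 × 7056 = 1.023×10^5 C
n(e⁻) = 1.023×10^5 / 96500 = 1.060 mol
Fe²⁺ + 2e⁻ → Fe, so n(Fe) = 1.060 / 2 = 0.5300 mol
m = 0.5300 × 55.85 = 29.6 g

29.6 g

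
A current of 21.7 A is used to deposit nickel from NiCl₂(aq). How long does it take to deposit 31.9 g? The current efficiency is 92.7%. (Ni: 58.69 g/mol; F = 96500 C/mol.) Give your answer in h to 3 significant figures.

1.45 h

n(Ni) = 31.9 / 58.69 = 0.5435 mol
Ni²⁺ + 2e⁻ → Ni, so n(e⁻) = 2 × 0.5435 = 1.087 mol
Q = 1.087 × 96500 / 0.927 = 1.132×10^5 C
t = Q / I = 1.132×10^5 / 21.7 = 5217 s = 1.45 h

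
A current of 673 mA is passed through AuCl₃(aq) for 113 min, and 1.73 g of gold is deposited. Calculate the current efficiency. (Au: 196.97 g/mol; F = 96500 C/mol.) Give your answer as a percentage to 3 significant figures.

Q = 0.673 × 6780 = 4563 C
n(e⁻) = 4563 / 96500 = 0.04728 mol
Au³⁺ + 3e⁻ → Au, so theoretical n(Au) = 0.01576 mol → 3.104 g
Efficiency = 1.73 / 3.104 = 0.5573 = 55.7%

55.7%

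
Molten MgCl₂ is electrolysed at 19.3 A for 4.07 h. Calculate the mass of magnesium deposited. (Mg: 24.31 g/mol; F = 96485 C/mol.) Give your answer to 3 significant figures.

Q = 19.3 A × 14652 s = 2.828×10^5 C
n(e⁻) = 2.828×10^5 / 96485 = 2.931 mol
Mg²⁺ + 2e⁻ → Mg, so n(Mg) = 2.931 / 2 = 1.466 mol
m = 1.466 × 24.31 = 35.6 g

35.6 g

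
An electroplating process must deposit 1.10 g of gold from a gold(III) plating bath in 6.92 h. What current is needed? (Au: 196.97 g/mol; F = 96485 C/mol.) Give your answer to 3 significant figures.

0.0649 A

n(Au) = 1.10 / 196.97 = 0.005585 mol
Au³⁺ + 3e⁻ → Au, so n(e⁻) = 3 × 0.005585 = 0.01676 mol
Q = 0.01676 × 96485 = 1617 C
I = Q / t = 1617 / 24912 s = 0.0649 A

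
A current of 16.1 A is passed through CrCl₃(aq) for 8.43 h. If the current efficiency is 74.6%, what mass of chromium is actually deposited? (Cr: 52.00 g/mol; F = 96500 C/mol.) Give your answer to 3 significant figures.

65.5 g

Q = 16.1 × 30348 = 4.886×10^5 C
n(e⁻) = 4.886×10^5 / 96500 = 5.063 mol
Cr³⁺ + 3e⁻ → Cr, so theoretical m(Cr) = 1.688 × 52.00 = 87.78 g
Actual mass = 74.6% × 87.78 = 65.5 g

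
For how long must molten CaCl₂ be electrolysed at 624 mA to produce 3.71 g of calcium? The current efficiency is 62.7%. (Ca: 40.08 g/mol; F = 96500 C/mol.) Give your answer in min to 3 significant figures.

761 min

n(Ca) = 3.71 / 40.08 = 0.09256 mol
Ca²⁺ + 2e⁻ → Ca, so n(e⁻) = 2 × 0.09256 = 0.1851 mol
Q = 0.1851 × 96500 / 0.627 = 28490 C
t = Q / I = 28490 / 0.624 = 45660 s = 761 min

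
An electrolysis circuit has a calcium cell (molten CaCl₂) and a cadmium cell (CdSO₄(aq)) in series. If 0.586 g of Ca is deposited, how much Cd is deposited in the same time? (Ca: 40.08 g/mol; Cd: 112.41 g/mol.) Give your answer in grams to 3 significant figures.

n(Ca) = 0.586 / 40.08 = 0.01462 mol
Ca²⁺ + 2e⁻ → Ca, so n(e⁻) = 2 × 0.01462 = 0.02924 mol
The cells are in series, so the same charge (and hence the same n(e⁻) = 0.02924 mol) passes through both.
Cd²⁺ + 2e⁻ → Cd, so n(Cd) = 0.02924 / 2 = 0.01462 mol
m(Cd) = 0.01462 × 112.41 = 1.64 g

1.64 g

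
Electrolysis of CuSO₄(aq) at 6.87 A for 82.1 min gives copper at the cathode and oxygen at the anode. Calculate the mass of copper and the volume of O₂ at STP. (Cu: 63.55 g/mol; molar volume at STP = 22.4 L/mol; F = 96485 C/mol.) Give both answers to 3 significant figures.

Q = 6.87 × 4926 = 33840 C; n(e⁻) = 33840 / 96485 = 0.3507 mol
Cathode: Cu²⁺ + 2e⁻ → Cu → n(Cu) = 0.3507/2 = 0.1754 mol → 11.1 g
Anode: 2H₂O → O₂ + 4H⁺ + 4e⁻ → n(O₂) = 0.3507/4 = 0.08768 mol → 1.96 L

11.1 g Cu; 1.96 L O₂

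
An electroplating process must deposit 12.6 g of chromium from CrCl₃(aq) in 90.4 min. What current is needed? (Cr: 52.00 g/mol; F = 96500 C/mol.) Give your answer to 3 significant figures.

12.9 A

n(Cr) = 12.6 / 52.00 = 0.2423 mol
Cr³⁺ + 3e⁻ → Cr, so n(e⁻) = 3 × 0.2423 = 0.7269 mol
Q = 0.7269 × 96500 = 70150 C
I = Q / t = 70150 / 5424 s = 12.9 A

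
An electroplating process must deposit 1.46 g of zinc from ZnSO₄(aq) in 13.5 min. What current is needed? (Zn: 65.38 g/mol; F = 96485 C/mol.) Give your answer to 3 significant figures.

5.32 A

n(Zn) = 1.46 / 65.38 = 0.02233 mol
Zn²⁺ + 2e⁻ → Zn, so n(e⁻) = 2 × 0.02233 = 0.04466 mol
Q = 0.04466 × 96485 = 4309 C
I = Q / t = 4309 / 810 s = 5.32 A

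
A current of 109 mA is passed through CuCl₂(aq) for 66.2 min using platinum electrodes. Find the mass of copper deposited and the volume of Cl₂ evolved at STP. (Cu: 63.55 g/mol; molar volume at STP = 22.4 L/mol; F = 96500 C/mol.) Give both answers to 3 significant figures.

Q = 0.109 × 3972 = 432.9 C; n(e⁻) = 432.9 / 96500 = 0.004486 mol
Cathode: Cu²⁺ + 2e⁻ → Cu → n(Cu) = 0.004486/2 = 0.002243 mol → 0.143 g
Anode: 2Cl⁻ → Cl₂ + 2e⁻ → n(Cl₂) = 0.004486/2 = 0.002243 mol → 0.0502 L

0.143 g Cu; 0.0502 L Cl₂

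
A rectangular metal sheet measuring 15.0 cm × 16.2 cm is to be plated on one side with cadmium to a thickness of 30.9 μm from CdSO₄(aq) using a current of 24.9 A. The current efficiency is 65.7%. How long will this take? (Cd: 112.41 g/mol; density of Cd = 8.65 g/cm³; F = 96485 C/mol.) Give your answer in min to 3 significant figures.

Plated area = 15.0 × 16.2 = 243.0 cm²
Volume = 243.0 × 30.9×10⁻⁴ cm = 0.7509 cm³
m(Cd) = 0.7509 × 8.65 = 6.495 g
n(Cd) = 6.495 / 112.41 = 0.05778 mol; n(e⁻) = 2 × 0.05778 = 0.1156 mol
Q = 0.1156 × 96485 / 0.657 = 16980 C
t = 16980 / 24.9 = 681.9 s = 11.4 min

11.4 min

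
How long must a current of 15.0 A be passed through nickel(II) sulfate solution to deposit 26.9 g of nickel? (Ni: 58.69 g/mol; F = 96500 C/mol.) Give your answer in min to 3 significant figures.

n(Ni) = 26.9 / 58.69 = 0.4583 mol
Ni²⁺ + 2e⁻ → Ni, so n(e⁻) = 2 × 0.4583 = 0.9166 mol
Q = 0.9166 × 96500 = 88450 C
t = Q / I = 88450 / 15.0 = 5897 s = 98.3 min

98.3 min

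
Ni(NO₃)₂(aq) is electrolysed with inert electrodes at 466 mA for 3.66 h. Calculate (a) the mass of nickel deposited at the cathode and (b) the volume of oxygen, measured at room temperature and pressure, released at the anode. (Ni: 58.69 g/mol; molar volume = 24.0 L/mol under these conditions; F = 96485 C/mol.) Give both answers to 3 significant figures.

Q = 0.466 × 13176 = 6140 C; n(e⁻) = 6140 / 96485 = 0.06364 mol
Cathode: Ni²⁺ + 2e⁻ → Ni → n(Ni) = 0.06364/2 = 0.03182 mol → 1.87 g
Anode: 2H₂O → O₂ + 4H⁺ + 4e⁻ → n(O₂) = 0.06364/4 = 0.01591 mol → 0.382 L

1.87 g Ni; 0.382 L O₂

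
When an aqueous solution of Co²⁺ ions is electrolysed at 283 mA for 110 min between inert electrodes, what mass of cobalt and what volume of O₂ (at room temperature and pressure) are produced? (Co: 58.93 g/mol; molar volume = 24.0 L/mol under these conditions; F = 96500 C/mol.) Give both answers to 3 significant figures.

Q = 0.283 × 6600 = 1868 C; n(e⁻) = 1868 / 96500 = 0.01936 mol
Cathode: Co²⁺ + 2e⁻ → Co → n(Co) = 0.01936/2 = 0.009680 mol → 0.570 g
Anode: 2H₂O → O₂ + 4H⁺ + 4e⁻ → n(O₂) = 0.01936/4 = 0.004840 mol → 0.116 L

0.570 g Co; 0.116 L O₂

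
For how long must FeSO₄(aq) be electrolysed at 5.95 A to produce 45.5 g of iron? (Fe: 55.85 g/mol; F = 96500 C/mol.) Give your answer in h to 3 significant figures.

7.34 h

n(Fe) = 45.5 / 55.85 = 0.8147 mol
Fe²⁺ + 2e⁻ → Fe, so n(e⁻) = 2 × 0.8147 = 1.629 mol
Q = 1.629 × 96500 = 1.572×10^5 C
t = Q / I = 1.572×10^5 / 5.95 = 26420 s = 7.34 h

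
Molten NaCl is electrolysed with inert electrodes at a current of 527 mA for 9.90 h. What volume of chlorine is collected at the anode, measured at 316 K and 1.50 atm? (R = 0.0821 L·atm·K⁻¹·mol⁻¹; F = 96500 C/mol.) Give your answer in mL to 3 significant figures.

1680 mL

Q = It = 0.527 × 35640 = 18780 C
Moles of electrons = 18780 / 96500 = 0.1946 mol
2Cl⁻ → Cl₂ + 2e⁻, so n(Cl₂) = 0.1946 / 2 = 0.09730 mol
V = nRT/P = 0.09730 × 0.0821 × 316 / 1.50 = 1.683 L
= 1680 mL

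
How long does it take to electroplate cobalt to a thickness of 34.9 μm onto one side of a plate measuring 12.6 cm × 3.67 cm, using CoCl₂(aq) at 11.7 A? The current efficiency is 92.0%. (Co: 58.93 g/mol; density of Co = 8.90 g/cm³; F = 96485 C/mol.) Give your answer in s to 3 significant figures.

Plated area = 12.6 × 3.67 = 46.24 cm²
Volume = 46.24 × 34.9×10⁻⁴ cm = 0.1614 cm³
m(Co) = 0.1614 × 8.90 = 1.436 g
n(Co) = 1.436 / 58.93 = 0.02437 mol; n(e⁻) = 2 × 0.02437 = 0.04874 mol
Q = 0.04874 × 96485 / 0.920 = 5112 C
t = 5112 / 11.7 = 436.9 s

437 s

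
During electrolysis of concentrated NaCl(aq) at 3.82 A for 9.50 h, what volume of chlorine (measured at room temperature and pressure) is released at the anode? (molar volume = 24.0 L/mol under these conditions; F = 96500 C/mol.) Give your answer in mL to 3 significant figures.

16200 mL

Q = 3.82 A × 34200 s = 1.306×10^5 C
n(e⁻) = 1.306×10^5 / 96500 = 1.353 mol
2Cl⁻ → Cl₂ + 2e⁻, so n(Cl₂) = 1.353 / 2 = 0.6765 mol
V = 0.6765 × 24.0 = 16.24 L
= 16200 mL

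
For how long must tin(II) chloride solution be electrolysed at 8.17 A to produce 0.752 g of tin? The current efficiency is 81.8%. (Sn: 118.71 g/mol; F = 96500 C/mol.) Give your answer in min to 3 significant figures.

3.05 min

n(Sn) = 0.752 / 118.71 = 0.006335 mol
Sn²⁺ + 2e⁻ → Sn, so n(e⁻) = 2 × 0.006335 = 0.01267 mol
Q = 0.01267 × 96500 / 0.818 = 1495 C
t = Q / I = 1495 / 8.17 = 183.0 s = 3.05 min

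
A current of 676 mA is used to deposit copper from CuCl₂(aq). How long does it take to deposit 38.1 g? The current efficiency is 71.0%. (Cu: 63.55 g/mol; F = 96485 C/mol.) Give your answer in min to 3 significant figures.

4020 min

n(Cu) = 38.1 / 63.55 = 0.5995 mol
Cu²⁺ + 2e⁻ → Cu, so n(e⁻) = 2 × 0.5995 = 1.199 mol
Q = 1.199 × 96485 / 0.710 = 1.629×10^5 C
t = Q / I = 1.629×10^5 / 0.676 = 2.410×10^5 s = 4020 min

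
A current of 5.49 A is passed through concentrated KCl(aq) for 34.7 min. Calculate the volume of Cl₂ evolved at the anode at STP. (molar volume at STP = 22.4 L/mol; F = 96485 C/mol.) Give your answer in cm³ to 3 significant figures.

Q = 5.49 A × 2082 s = 11430 C
Moles of electrons = 11430 / 96485 = 0.1185 mol
2Cl⁻ → Cl₂ + 2e⁻, so n(Cl₂) = 0.1185 / 2 = 0.05925 mol
V = 0.05925 × 22.4 = 1.327 L
= 1330 cm³

1330 cm³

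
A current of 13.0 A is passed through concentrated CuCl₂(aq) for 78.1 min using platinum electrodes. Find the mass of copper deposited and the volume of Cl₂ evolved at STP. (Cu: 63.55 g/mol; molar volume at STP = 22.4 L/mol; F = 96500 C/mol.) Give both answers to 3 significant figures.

Q = 13.0 × 4686 = 60920 C; n(e⁻) = 60920 / 96500 = 0.6313 mol
Cathode: Cu²⁺ + 2e⁻ → Cu → n(Cu) = 0.6313/2 = 0.3157 mol → 20.1 g
Anode: 2Cl⁻ → Cl₂ + 2e⁻ → n(Cl₂) = 0.6313/2 = 0.3157 mol → 7.07 L

20.1 g Cu; 7.07 L Cl₂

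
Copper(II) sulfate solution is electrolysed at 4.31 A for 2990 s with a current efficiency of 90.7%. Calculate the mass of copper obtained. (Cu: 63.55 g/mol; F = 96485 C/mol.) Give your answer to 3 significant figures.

Q = 4.31 × 2990 = 12890 C
n(e⁻) = 12890 / 96485 = 0.1336 mol
Cu²⁺ + 2e⁻ → Cu, so theoretical m(Cu) = 0.06680 × 63.55 = 4.245 g
Actual mass = 90.7% × 4.245 = 3.85 g

3.85 g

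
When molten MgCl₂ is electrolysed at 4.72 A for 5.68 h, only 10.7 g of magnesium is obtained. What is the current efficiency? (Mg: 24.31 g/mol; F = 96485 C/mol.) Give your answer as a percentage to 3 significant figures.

88.0%

Q = 4.72 × 20448 = 96510 C
n(e⁻) = 96510 / 96485 = 1.000 mol
Mg²⁺ + 2e⁻ → Mg, so theoretical n(Mg) = 0.5000 mol → 12.16 g
Efficiency = 10.7 / 12.16 = 0.8799 = 88.0%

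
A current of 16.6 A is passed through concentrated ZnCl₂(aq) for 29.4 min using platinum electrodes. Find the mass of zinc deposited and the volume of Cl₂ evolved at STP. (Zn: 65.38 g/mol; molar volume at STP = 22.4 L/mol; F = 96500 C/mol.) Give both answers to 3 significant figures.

Q = 16.6 × 1764 = 29280 C; n(e⁻) = 29280 / 96500 = 0.3034 mol
Cathode: Zn²⁺ + 2e⁻ → Zn → n(Zn) = 0.3034/2 = 0.1517 mol → 9.92 g
Anode: 2Cl⁻ → Cl₂ + 2e⁻ → n(Cl₂) = 0.3034/2 = 0.1517 mol → 3.40 L

9.92 g Zn; 3.40 L Cl₂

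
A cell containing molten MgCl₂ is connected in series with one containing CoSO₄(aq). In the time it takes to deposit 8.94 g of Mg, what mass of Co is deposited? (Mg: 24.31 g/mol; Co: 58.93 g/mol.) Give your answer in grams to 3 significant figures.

n(Mg) = 8.94 / 24.31 = 0.3677 mol
Mg²⁺ + 2e⁻ → Mg, so n(e⁻) = 2 × 0.3677 = 0.7354 mol
Since the cells are in series, n(e⁻) in the Co cell is also 0.7354 mol.
Co²⁺ + 2e⁻ → Co, so n(Co) = 0.7354 / 2 = 0.3677 mol
m(Co) = 0.3677 × 58.93 = 21.7 g

21.7 g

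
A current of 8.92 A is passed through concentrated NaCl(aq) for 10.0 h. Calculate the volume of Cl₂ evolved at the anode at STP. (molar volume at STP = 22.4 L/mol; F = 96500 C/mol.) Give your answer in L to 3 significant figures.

37.3 L

Q = 8.92 A × 36000 s = 3.211×10^5 C
n(e⁻) = 3.211×10^5 / 96500 = 3.327 mol
2Cl⁻ → Cl₂ + 2e⁻, so n(Cl₂) = 3.327 / 2 = 1.664 mol
V = 1.664 × 22.4 = 37.27 L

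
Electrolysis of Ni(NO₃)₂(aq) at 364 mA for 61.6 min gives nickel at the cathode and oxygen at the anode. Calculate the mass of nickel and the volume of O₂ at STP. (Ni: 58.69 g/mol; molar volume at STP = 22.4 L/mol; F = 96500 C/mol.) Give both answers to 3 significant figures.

0.409 g Ni; 0.0781 L O₂

Q = 0.364 × 3696 = 1345 C; n(e⁻) = 1345 / 96500 = 0.01394 mol
Cathode: Ni²⁺ + 2e⁻ → Ni → n(Ni) = 0.01394/2 = 0.006970 mol → 0.409 g
Anode: 2H₂O → O₂ + 4H⁺ + 4e⁻ → n(O₂) = 0.01394/4 = 0.003485 mol → 0.0781 L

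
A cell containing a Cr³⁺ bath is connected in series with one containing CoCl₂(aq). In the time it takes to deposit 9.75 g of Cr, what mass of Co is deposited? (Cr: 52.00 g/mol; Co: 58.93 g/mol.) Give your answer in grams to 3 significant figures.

n(Cr) = 9.75 / 52.00 = 0.1875 mol
Cr³⁺ + 3e⁻ → Cr, so n(e⁻) = 3 × 0.1875 = 0.5625 mol
The cells are in series, so the same charge (and hence the same n(e⁻) = 0.5625 mol) passes through both.
Co²⁺ + 2e⁻ → Co, so n(Co) = 0.5625 / 2 = 0.2813 mol
m(Co) = 0.2813 × 58.93 = 16.6 g

16.6 g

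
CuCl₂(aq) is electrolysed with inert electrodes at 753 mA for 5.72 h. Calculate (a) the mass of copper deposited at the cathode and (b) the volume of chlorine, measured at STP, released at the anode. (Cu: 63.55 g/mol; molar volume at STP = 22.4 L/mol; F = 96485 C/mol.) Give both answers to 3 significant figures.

5.11 g Cu; 1.80 L Cl₂

Q = 0.753 × 20592 = 15510 C; n(e⁻) = 15510 / 96485 = 0.1608 mol
Cathode: Cu²⁺ + 2e⁻ → Cu → n(Cu) = 0.1608/2 = 0.08040 mol → 5.11 g
Anode: 2Cl⁻ → Cl₂ + 2e⁻ → n(Cl₂) = 0.1608/2 = 0.08040 mol → 1.80 L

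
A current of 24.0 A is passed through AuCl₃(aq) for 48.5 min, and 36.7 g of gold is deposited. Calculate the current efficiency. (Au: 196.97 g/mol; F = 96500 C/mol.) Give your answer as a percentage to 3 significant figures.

77.2%

Q = 24.0 × 2910 = 69840 C
n(e⁻) = 69840 / 96500 = 0.7237 mol
Au³⁺ + 3e⁻ → Au, so theoretical n(Au) = 0.2412 mol → 47.51 g
Efficiency = 36.7 / 47.51 = 0.7725 = 77.2%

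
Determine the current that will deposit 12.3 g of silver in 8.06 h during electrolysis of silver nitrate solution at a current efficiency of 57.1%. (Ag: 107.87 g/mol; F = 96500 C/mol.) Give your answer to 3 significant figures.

0.664 A

n(Ag) = 12.3 / 107.87 = 0.1140 mol
Ag⁺ + e⁻ → Ag, so n(e⁻) = 0.1140 mol
Q = 0.1140 × 96500 / 0.571 = 19270 C
I = Q / t = 19270 / 29016 s = 0.664 A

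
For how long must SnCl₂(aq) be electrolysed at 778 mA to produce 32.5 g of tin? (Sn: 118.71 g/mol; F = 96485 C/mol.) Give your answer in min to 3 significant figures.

1130 min

n(Sn) = 32.5 / 118.71 = 0.2738 mol
Sn²⁺ + 2e⁻ → Sn, so n(e⁻) = 2 × 0.2738 = 0.5476 mol
Q = 0.5476 × 96485 = 52840 C
t = Q / I = 52840 / 0.778 = 67920 s = 1130 min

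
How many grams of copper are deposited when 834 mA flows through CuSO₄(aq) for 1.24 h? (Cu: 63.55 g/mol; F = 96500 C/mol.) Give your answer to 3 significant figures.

Q = 0.834 A × 4464 s = 3723 C
n(e⁻) = Q/F = 3723/96500 = 0.03858 mol
Cu²⁺ + 2e⁻ → Cu, so n(Cu) = 0.03858 / 2 = 0.01929 mol
m = 0.01929 × 63.55 = 1.23 g

1.23 g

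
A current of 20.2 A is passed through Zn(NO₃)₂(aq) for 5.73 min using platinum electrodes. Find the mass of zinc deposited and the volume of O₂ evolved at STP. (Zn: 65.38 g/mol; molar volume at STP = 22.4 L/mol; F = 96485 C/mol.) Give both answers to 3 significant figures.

Q = 20.2 × 343.8 = 6945 C; n(e⁻) = 6945 / 96485 = 0.07198 mol
Cathode: Zn²⁺ + 2e⁻ → Zn → n(Zn) = 0.07198/2 = 0.03599 mol → 2.35 g
Anode: 2H₂O → O₂ + 4H⁺ + 4e⁻ → n(O₂) = 0.07198/4 = 0.01800 mol → 0.403 L

2.35 g Zn; 0.403 L O₂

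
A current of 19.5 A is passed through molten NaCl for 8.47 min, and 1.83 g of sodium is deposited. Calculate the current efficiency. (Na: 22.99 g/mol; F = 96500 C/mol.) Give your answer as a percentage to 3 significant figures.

77.5%

Q = 19.5 × 508.2 = 9910 C
n(e⁻) = 9910 / 96500 = 0.1027 mol
Na⁺ + e⁻ → Na, so theoretical n(Na) = 0.1027 mol → 2.361 g
Efficiency = 1.83 / 2.361 = 0.7751 = 77.5%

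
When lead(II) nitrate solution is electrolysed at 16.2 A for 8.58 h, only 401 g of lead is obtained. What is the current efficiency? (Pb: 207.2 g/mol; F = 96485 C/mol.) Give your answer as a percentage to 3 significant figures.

Q = 16.2 × 30888 = 5.004×10^5 C
n(e⁻) = 5.004×10^5 / 96485 = 5.186 mol
Pb²⁺ + 2e⁻ → Pb, so theoretical n(Pb) = 2.593 mol → 537.3 g
Efficiency = 401 / 537.3 = 0.7463 = 74.6%

74.6%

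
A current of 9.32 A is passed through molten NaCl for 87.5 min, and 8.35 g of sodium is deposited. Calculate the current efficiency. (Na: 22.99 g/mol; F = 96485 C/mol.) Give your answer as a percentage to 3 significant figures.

71.6%

Q = 9.32 × 5250 = 48930 C
n(e⁻) = 48930 / 96485 = 0.5071 mol
Na⁺ + e⁻ → Na, so theoretical n(Na) = 0.5071 mol → 11.66 g
Efficiency = 8.35 / 11.66 = 0.7161 = 71.6%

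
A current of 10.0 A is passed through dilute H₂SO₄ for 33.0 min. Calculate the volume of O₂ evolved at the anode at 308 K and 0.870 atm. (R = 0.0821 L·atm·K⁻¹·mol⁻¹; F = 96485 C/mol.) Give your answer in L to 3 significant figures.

1.49 L

Charge passed = 10.0 × 1980 = 19800 C
n(e⁻) = Q/F = 19800/96485 = 0.2052 mol
2H₂O → O₂ + 4H⁺ + 4e⁻, so n(O₂) = 0.2052 / 4 = 0.05130 mol
V = nRT/P = 0.05130 × 0.0821 × 308 / 0.870 = 1.491 L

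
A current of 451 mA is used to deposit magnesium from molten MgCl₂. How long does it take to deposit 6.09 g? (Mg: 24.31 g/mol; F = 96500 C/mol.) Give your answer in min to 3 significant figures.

n(Mg) = 6.09 / 24.31 = 0.2505 mol
Mg²⁺ + 2e⁻ → Mg, so n(e⁻) = 2 × 0.2505 = 0.5010 mol
Q = 0.5010 × 96500 = 48350 C
t = Q / I = 48350 / 0.451 = 1.072×10^5 s = 1790 min

1790 min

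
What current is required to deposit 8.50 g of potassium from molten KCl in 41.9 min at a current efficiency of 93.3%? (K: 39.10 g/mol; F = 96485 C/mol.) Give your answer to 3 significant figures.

n(K) = 8.50 / 39.10 = 0.2174 mol
K⁺ + e⁻ → K, so n(e⁻) = 0.2174 mol
Q = 0.2174 × 96485 / 0.933 = 22480 C
I = Q / t = 22480 / 2514 s = 8.94 A

8.94 A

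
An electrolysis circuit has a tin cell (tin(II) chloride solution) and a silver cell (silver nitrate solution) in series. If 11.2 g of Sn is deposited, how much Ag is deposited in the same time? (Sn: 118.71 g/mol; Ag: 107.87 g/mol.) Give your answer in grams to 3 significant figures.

20.4 g

n(Sn) = 11.2 / 118.71 = 0.09435 mol
Sn²⁺ + 2e⁻ → Sn, so n(e⁻) = 2 × 0.09435 = 0.1887 mol
The cells are in series, so the same charge (and hence the same n(e⁻) = 0.1887 mol) passes through both.
Ag⁺ + e⁻ → Ag, so n(Ag) = 0.1887 mol
m(Ag) = 0.1887 × 107.87 = 20.4 g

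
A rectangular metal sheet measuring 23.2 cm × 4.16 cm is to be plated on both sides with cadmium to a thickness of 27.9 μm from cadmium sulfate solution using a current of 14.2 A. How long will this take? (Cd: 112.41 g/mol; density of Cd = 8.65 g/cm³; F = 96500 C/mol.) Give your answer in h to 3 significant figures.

0.156 h

Plated area = 2 × 23.2 × 4.16 = 193.0 cm²
Volume = 193.0 × 27.9×10⁻⁴ cm = 0.5385 cm³
m(Cd) = 0.5385 × 8.65 = 4.658 g
n(Cd) = 4.658 / 112.41 = 0.04144 mol; n(e⁻) = 2 × 0.04144 = 0.08288 mol
Q = 0.08288 × 96500 = 7998 C
t = 7998 / 14.2 = 563.2 s = 0.156 h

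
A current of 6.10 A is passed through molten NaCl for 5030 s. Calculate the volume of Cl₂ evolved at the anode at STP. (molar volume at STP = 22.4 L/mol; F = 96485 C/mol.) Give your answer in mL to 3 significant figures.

3560 mL

Q = It = 6.10 × 5030 = 30680 C
Moles of electrons = 30680 / 96485 = 0.3180 mol
2Cl⁻ → Cl₂ + 2e⁻, so n(Cl₂) = 0.3180 / 2 = 0.1590 mol
V = 0.1590 × 22.4 = 3.562 L
= 3560 mL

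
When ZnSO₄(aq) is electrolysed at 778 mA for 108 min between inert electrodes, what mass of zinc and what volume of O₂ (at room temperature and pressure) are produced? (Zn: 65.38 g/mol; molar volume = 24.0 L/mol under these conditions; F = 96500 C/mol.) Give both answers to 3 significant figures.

1.71 g Zn; 0.313 L O₂

Q = 0.778 × 6480 = 5041 C; n(e⁻) = 5041 / 96500 = 0.05224 mol
Cathode: Zn²⁺ + 2e⁻ → Zn → n(Zn) = 0.05224/2 = 0.02612 mol → 1.71 g
Anode: 2H₂O → O₂ + 4H⁺ + 4e⁻ → n(O₂) = 0.05224/4 = 0.01306 mol → 0.313 L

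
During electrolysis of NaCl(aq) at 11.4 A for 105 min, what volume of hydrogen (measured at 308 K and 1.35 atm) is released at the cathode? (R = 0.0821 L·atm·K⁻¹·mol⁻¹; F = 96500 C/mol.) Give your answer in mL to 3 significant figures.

Q = It = 11.4 × 6300 = 71820 C
n(e⁻) = Q/F = 71820/96500 = 0.7442 mol
2H⁺ + 2e⁻ → H₂, so n(H₂) = 0.7442 / 2 = 0.3721 mol
V = nRT/P = 0.3721 × 0.0821 × 308 / 1.35 = 6.970 L
= 6970 mL

6970 mL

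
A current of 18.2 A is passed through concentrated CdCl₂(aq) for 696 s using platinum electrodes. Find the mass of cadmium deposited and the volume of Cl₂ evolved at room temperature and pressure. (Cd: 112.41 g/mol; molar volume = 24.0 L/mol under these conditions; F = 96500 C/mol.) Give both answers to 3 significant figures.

7.38 g Cd; 1.58 L Cl₂

Q = 18.2 × 696 = 12670 C; n(e⁻) = 12670 / 96500 = 0.1313 mol
Cathode: Cd²⁺ + 2e⁻ → Cd → n(Cd) = 0.1313/2 = 0.06565 mol → 7.38 g
Anode: 2Cl⁻ → Cl₂ + 2e⁻ → n(Cl₂) = 0.1313/2 = 0.06565 mol → 1.58 L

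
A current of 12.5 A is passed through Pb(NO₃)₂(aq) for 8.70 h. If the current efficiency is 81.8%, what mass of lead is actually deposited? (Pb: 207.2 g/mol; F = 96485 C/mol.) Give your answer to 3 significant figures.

Q = 12.5 × 31320 = 3.915×10^5 C
n(e⁻) = 3.915×10^5 / 96485 = 4.058 mol
Pb²⁺ + 2e⁻ → Pb, so theoretical m(Pb) = 2.029 × 207.2 = 420.4 g
Actual mass = 81.8% × 420.4 = 344 g

344 g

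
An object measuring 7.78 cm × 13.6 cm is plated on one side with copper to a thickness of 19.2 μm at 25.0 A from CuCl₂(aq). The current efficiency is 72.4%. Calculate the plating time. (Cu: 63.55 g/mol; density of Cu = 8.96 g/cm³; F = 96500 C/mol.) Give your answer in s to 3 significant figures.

305 s

Plated area = 7.78 × 13.6 = 105.8 cm²
Volume = 105.8 × 19.2×10⁻⁴ cm = 0.2031 cm³
m(Cu) = 0.2031 × 8.96 = 1.820 g
n(Cu) = 1.820 / 63.55 = 0.02864 mol; n(e⁻) = 2 × 0.02864 = 0.05728 mol
Q = 0.05728 × 96500 / 0.724 = 7635 C
t = 7635 / 25.0 = 305.4 s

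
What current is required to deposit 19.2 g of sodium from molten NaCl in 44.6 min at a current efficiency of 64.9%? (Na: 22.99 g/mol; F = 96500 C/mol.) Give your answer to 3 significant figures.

n(Na) = 19.2 / 22.99 = 0.8351 mol
Na⁺ + e⁻ → Na, so n(e⁻) = 0.8351 mol
Q = 0.8351 × 96500 / 0.649 = 1.242×10^5 C
I = Q / t = 1.242×10^5 / 2676 s = 46.4 A

46.4 A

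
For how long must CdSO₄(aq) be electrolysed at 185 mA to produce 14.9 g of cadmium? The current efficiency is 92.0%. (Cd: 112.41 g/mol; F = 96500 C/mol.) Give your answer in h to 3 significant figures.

41.8 h

n(Cd) = 14.9 / 112.41 = 0.1326 mol
Cd²⁺ + 2e⁻ → Cd, so n(e⁻) = 2 × 0.1326 = 0.2652 mol
Q = 0.2652 × 96500 / 0.920 = 27820 C
t = Q / I = 27820 / 0.185 = 1.504×10^5 s = 41.8 h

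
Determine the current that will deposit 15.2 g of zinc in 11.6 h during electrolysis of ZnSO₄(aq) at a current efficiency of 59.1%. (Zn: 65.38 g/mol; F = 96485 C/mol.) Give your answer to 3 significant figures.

n(Zn) = 15.2 / 65.38 = 0.2325 mol
Zn²⁺ + 2e⁻ → Zn, so n(e⁻) = 2 × 0.2325 = 0.4650 mol
Q = 0.4650 × 96485 / 0.591 = 75910 C
I = Q / t = 75910 / 41760 s = 1.82 A

1.82 A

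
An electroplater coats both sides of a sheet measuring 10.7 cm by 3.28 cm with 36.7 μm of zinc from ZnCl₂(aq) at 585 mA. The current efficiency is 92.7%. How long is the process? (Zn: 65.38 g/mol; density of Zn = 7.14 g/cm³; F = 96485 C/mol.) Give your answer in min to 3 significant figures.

Plated area = 2 × 10.7 × 3.28 = 70.19 cm²
Volume = 70.19 × 36.7×10⁻⁴ cm = 0.2576 cm³
m(Zn) = 0.2576 × 7.14 = 1.839 g
n(Zn) = 1.839 / 65.38 = 0.02813 mol; n(e⁻) = 2 × 0.02813 = 0.05626 mol
Q = 0.05626 × 96485 / 0.927 = 5856 C
t = 5856 / 0.585 = 10010 s = 167 min

167 min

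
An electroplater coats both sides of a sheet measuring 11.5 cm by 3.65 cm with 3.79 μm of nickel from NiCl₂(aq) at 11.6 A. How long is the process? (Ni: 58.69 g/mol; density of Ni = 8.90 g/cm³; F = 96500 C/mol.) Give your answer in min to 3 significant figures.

1.34 min

Plated area = 2 × 11.5 × 3.65 = 83.95 cm²
Volume = 83.95 × 3.79×10⁻⁴ cm = 0.03182 cm³
m(Ni) = 0.03182 × 8.90 = 0.2832 g
n(Ni) = 0.2832 / 58.69 = 0.004825 mol; n(e⁻) = 2 × 0.004825 = 0.009650 mol
Q = 0.009650 × 96500 = 931.2 C
t = 931.2 / 11.6 = 80.28 s = 1.34 min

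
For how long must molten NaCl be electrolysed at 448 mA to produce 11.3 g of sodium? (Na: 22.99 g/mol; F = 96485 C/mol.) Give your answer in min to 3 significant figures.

1760 min

n(Na) = 11.3 / 22.99 = 0.4915 mol
Na⁺ + e⁻ → Na, so n(e⁻) = 0.4915 mol
Q = 0.4915 × 96485 = 47420 C
t = Q / I = 47420 / 0.448 = 1.058×10^5 s = 1760 min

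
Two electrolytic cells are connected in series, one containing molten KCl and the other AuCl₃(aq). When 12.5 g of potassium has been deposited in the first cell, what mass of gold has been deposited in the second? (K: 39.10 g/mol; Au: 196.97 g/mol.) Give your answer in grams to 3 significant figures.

21.0 g

n(K) = 12.5 / 39.10 = 0.3197 mol
K⁺ + e⁻ → K, so n(e⁻) = 0.3197 mol
The cells are in series, so the same charge (and hence the same n(e⁻) = 0.3197 mol) passes through both.
Au³⁺ + 3e⁻ → Au, so n(Au) = 0.3197 / 3 = 0.1066 mol
m(Au) = 0.1066 × 196.97 = 21.0 g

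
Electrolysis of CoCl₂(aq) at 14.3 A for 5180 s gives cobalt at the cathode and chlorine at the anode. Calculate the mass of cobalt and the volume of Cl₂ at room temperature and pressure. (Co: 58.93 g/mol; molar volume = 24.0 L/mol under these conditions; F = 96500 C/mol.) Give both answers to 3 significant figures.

22.6 g Co; 9.21 L Cl₂

Q = 14.3 × 5180 = 74070 C; n(e⁻) = 74070 / 96500 = 0.7676 mol
Cathode: Co²⁺ + 2e⁻ → Co → n(Co) = 0.7676/2 = 0.3838 mol → 22.6 g
Anode: 2Cl⁻ → Cl₂ + 2e⁻ → n(Cl₂) = 0.7676/2 = 0.3838 mol → 9.21 L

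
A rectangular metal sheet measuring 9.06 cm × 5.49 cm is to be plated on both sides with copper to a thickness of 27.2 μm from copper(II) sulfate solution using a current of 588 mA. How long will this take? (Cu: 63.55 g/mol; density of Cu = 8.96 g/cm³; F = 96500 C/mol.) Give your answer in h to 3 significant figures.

3.48 h

Plated area = 2 × 9.06 × 5.49 = 99.48 cm²
Volume = 99.48 × 27.2×10⁻⁴ cm = 0.2706 cm³
m(Cu) = 0.2706 × 8.96 = 2.425 g
n(Cu) = 2.425 / 63.55 = 0.03816 mol; n(e⁻) = 2 × 0.03816 = 0.07632 mol
Q = 0.07632 × 96500 = 7365 C
t = 7365 / 0.588 = 12530 s = 3.48 h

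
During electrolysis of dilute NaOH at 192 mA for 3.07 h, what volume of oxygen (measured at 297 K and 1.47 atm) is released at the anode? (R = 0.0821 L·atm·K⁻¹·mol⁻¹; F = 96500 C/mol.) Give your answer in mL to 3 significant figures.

Q = 0.192 A × 11052 s = 2122 C
n(e⁻) = 2122 / 96500 = 0.02199 mol
2H₂O → O₂ + 4H⁺ + 4e⁻, so n(O₂) = 0.02199 / 4 = 0.005498 mol
V = nRT/P = 0.005498 × 0.0821 × 297 / 1.47 = 0.09120 L
= 91.2 mL

91.2 mL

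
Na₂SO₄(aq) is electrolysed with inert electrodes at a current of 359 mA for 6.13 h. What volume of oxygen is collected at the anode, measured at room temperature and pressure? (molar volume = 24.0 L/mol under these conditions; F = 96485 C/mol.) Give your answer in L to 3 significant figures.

Charge passed = 0.359 × 22068 = 7922 C
n(e⁻) = Q/F = 7922/96485 = 0.08211 mol
2H₂O → O₂ + 4H⁺ + 4e⁻, so n(O₂) = 0.08211 / 4 = 0.02053 mol
V = 0.02053 × 24.0 = 0.4927 L

0.493 L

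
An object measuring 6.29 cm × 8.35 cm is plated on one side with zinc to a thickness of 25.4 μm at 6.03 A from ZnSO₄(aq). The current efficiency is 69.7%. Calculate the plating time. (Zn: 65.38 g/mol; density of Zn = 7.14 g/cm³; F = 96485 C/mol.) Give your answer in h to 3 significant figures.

Plated area = 6.29 × 8.35 = 52.52 cm²
Volume = 52.52 × 25.4×10⁻⁴ cm = 0.1334 cm³
m(Zn) = 0.1334 × 7.14 = 0.9525 g
n(Zn) = 0.9525 / 65.38 = 0.01457 mol; n(e⁻) = 2 × 0.01457 = 0.02914 mol
Q = 0.02914 × 96485 / 0.697 = 4034 C
t = 4034 / 6.03 = 669.0 s = 0.186 h

0.186 h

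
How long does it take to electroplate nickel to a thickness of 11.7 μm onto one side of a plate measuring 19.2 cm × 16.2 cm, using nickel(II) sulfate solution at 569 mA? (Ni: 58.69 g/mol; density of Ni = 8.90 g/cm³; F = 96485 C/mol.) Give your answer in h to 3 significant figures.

5.20 h

Plated area = 19.2 × 16.2 = 311.0 cm²
Volume = 311.0 × 11.7×10⁻⁴ cm = 0.3639 cm³
m(Ni) = 0.3639 × 8.90 = 3.239 g
n(Ni) = 3.239 / 58.69 = 0.05519 mol; n(e⁻) = 2 × 0.05519 = 0.1104 mol
Q = 0.1104 × 96485 = 10650 C
t = 10650 / 0.569 = 18720 s = 5.20 h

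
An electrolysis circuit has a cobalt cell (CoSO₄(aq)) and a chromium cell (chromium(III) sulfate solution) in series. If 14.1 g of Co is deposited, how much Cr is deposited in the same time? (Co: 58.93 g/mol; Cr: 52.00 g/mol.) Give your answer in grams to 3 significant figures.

n(Co) = 14.1 / 58.93 = 0.2393 mol
Co²⁺ + 2e⁻ → Co, so n(e⁻) = 2 × 0.2393 = 0.4786 mol
Same current for the same time ⇒ same n(e⁻) = 0.4786 mol in both cells.
Cr³⁺ + 3e⁻ → Cr, so n(Cr) = 0.4786 / 3 = 0.1595 mol
m(Cr) = 0.1595 × 52.00 = 8.29 g

8.29 g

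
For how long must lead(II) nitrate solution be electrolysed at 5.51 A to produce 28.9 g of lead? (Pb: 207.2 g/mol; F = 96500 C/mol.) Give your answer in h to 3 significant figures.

1.36 h

n(Pb) = 28.9 / 207.2 = 0.1395 mol
Pb²⁺ + 2e⁻ → Pb, so n(e⁻) = 2 × 0.1395 = 0.2790 mol
Q = 0.2790 × 96500 = 26920 C
t = Q / I = 26920 / 5.51 = 4886 s = 1.36 h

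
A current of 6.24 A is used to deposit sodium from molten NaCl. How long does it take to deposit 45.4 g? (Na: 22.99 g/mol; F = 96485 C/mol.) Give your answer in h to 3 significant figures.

8.48 h

n(Na) = 45.4 / 22.99 = 1.975 mol
Na⁺ + e⁻ → Na, so n(e⁻) = 1.975 mol
Q = 1.975 × 96485 = 1.906×10^5 C
t = Q / I = 1.906×10^5 / 6.24 = 30540 s = 8.48 h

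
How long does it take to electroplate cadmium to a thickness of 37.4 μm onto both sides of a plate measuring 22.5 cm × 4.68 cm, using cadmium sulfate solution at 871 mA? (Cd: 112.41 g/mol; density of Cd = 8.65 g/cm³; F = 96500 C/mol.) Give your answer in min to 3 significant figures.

224 min

Plated area = 2 × 22.5 × 4.68 = 210.6 cm²
Volume = 210.6 × 37.4×10⁻⁴ cm = 0.7876 cm³
m(Cd) = 0.7876 × 8.65 = 6.813 g
n(Cd) = 6.813 / 112.41 = 0.06061 mol; n(e⁻) = 2 × 0.06061 = 0.1212 mol
Q = 0.1212 × 96500 = 11700 C
t = 11700 / 0.871 = 13430 s = 224 min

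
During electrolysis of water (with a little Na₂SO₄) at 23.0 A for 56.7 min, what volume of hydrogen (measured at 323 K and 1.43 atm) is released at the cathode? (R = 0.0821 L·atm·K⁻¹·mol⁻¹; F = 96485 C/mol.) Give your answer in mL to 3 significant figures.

7520 mL

Q = 23.0 A × 3402 s = 78250 C
n(e⁻) = Q/F = 78250/96485 = 0.8110 mol
2H⁺ + 2e⁻ → H₂, so n(H₂) = 0.8110 / 2 = 0.4055 mol
V = nRT/P = 0.4055 × 0.0821 × 323 / 1.43 = 7.520 L
= 7520 mL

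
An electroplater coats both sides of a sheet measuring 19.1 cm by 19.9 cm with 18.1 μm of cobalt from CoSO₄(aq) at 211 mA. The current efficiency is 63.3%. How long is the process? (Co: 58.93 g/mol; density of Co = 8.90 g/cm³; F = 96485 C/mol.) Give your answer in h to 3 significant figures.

Plated area = 2 × 19.1 × 19.9 = 760.2 cm²
Volume = 760.2 × 18.1×10⁻⁴ cm = 1.376 cm³
m(Co) = 1.376 × 8.90 = 12.25 g
n(Co) = 12.25 / 58.93 = 0.2079 mol; n(e⁻) = 2 × 0.2079 = 0.4158 mol
Q = 0.4158 × 96485 / 0.633 = 63380 C
t = 63380 / 0.211 = 3.004×10^5 s = 83.4 h

83.4 h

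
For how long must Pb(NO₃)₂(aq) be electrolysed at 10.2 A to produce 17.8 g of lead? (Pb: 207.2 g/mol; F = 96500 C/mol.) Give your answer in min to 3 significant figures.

27.1 min

n(Pb) = 17.8 / 207.2 = 0.08591 mol
Pb²⁺ + 2e⁻ → Pb, so n(e⁻) = 2 × 0.08591 = 0.1718 mol
Q = 0.1718 × 96500 = 16580 C
t = Q / I = 16580 / 10.2 = 1625 s = 27.1 min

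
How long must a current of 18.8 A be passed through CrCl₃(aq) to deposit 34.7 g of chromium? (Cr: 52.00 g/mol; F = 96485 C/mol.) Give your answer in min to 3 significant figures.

171 min

n(Cr) = 34.7 / 52.00 = 0.6673 mol
Cr³⁺ + 3e⁻ → Cr, so n(e⁻) = 3 × 0.6673 = 2.002 mol
Q = 2.002 × 96485 = 1.932×10^5 C
t = Q / I = 1.932×10^5 / 18.8 = 10280 s = 171 min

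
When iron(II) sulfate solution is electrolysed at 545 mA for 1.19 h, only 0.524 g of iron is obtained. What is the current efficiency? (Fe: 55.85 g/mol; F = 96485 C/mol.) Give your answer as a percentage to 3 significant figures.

77.5%

Q = 0.545 × 4284 = 2335 C
n(e⁻) = 2335 / 96485 = 0.02420 mol
Fe²⁺ + 2e⁻ → Fe, so theoretical n(Fe) = 0.01210 mol → 0.6758 g
Efficiency = 0.524 / 0.6758 = 0.7754 = 77.5%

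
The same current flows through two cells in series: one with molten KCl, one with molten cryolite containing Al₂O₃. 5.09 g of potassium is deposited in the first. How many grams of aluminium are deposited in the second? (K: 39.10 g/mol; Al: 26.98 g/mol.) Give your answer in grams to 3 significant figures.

n(K) = 5.09 / 39.10 = 0.1302 mol
K⁺ + e⁻ → K, so n(e⁻) = 0.1302 mol
Since the cells are in series, n(e⁻) in the Al cell is also 0.1302 mol.
Al³⁺ + 3e⁻ → Al, so n(Al) = 0.1302 / 3 = 0.04340 mol
m(Al) = 0.04340 × 26.98 = 1.17 g

1.17 g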